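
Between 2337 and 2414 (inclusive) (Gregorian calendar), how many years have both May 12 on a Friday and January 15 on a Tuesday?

0

Check each year's weekday for May 12 and January 15:
  2337: Wed/Fri  2338: Thu/Sat  2339: Fri/Sun  2340: Sun/Mon  2341: Mon/Wed  2342: Tue/Thu  2343: Wed/Fri  2344: Fri/Sat  2345: Sat/Mon  2346: Sun/Tue  2347: Mon/Wed  2348: Wed/Thu  2349: Thu/Sat  2350: Fri/Sun  …(50 more)…  2401: Sat/Mon  2402: Sun/Tue  2403: Mon/Wed  2404: Wed/Thu  2405: Thu/Sat  2406: Fri/Sun  2407: Sat/Mon  2408: Mon/Tue  2409: Tue/Thu  2410: Wed/Fri  2411: Thu/Sat  2412: Sat/Sun  2413: Sun/Tue  2414: Mon/Wed
Both conditions hold in: no year — 0.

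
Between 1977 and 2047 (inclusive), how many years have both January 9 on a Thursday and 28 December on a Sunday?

7

Check each year's weekday for January 9 and 28 December:
  1977: Sun/Wed  1978: Mon/Thu  1979: Tue/Fri  1980: Wed/Sun  1981: Fri/Mon  1982: Sat/Tue  1983: Sun/Wed  1984: Mon/Fri  1985: Wed/Sat  1986: Thu/Sun ✓  1987: Fri/Mon  1988: Sat/Wed  1989: Mon/Thu  1990: Tue/Fri  …(43 more)…  2034: Mon/Thu  2035: Tue/Fri  2036: Wed/Sun  2037: Fri/Mon  2038: Sat/Tue  2039: Sun/Wed  2040: Mon/Fri  2041: Wed/Sat  2042: Thu/Sun ✓  2043: Fri/Mon  2044: Sat/Wed  2045: Mon/Thu  2046: Tue/Fri  2047: Wed/Sat
Both conditions hold in: 1986, 1997, 2003, 2014, 2025, 2031, 2042 — 7.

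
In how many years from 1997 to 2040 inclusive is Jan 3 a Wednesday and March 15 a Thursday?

5

Check each year's weekday for Jan 3 and March 15:
  1997: Fri/Sat  1998: Sat/Sun  1999: Sun/Mon  2000: Mon/Wed  2001: Wed/Thu ✓  2002: Thu/Fri  2003: Fri/Sat  2004: Sat/Mon  2005: Mon/Tue  2006: Tue/Wed  2007: Wed/Thu ✓  2008: Thu/Sat  2009: Sat/Sun  2010: Sun/Mon  …(16 more)…  2027: Sun/Mon  2028: Mon/Wed  2029: Wed/Thu ✓  2030: Thu/Fri  2031: Fri/Sat  2032: Sat/Mon  2033: Mon/Tue  2034: Tue/Wed  2035: Wed/Thu ✓  2036: Thu/Sat  2037: Sat/Sun  2038: Sun/Mon  2039: Mon/Tue  2040: Tue/Thu
Both conditions hold in: 2001, 2007, 2018, 2029, 2035 — 5.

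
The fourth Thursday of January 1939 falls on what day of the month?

26

January 1, 1939 is a Sunday, so the first Thursday is the 5th.
The fourth Thursday is 5 + 21 = 26.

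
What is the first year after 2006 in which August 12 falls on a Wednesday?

2009

From one year to the next, a fixed date's weekday advances by 1, or by 2 when a Feb 29 lies between the two dates.
2006: August 12 is Saturday.
2007: Sunday (+1)
2008: Tuesday (+2)
2009: Wednesday (+1)
August 12 falls on a Wednesday in 2009.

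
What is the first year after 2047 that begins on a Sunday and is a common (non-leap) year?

Jan 1 advances by 2 weekdays after a leap year and by 1 after a common year.
2047: Jan 1 is Tuesday.
2048: Wednesday (leap)
2049: Friday
2050: Saturday
2051: Sunday
2051 begins on a Sunday and is a common year.

2051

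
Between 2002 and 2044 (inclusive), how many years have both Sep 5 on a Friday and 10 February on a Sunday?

2

Check each year's weekday for Sep 5 and 10 February:
  2002: Thu/Sun  2003: Fri/Mon  2004: Sun/Tue  2005: Mon/Thu  2006: Tue/Fri  2007: Wed/Sat  2008: Fri/Sun ✓  2009: Sat/Tue  2010: Sun/Wed  2011: Mon/Thu  2012: Wed/Fri  2013: Thu/Sun  2014: Fri/Mon  2015: Sat/Tue  …(15 more)…  2031: Fri/Mon  2032: Sun/Tue  2033: Mon/Thu  2034: Tue/Fri  2035: Wed/Sat  2036: Fri/Sun ✓  2037: Sat/Tue  2038: Sun/Wed  2039: Mon/Thu  2040: Wed/Fri  2041: Thu/Sun  2042: Fri/Mon  2043: Sat/Tue  2044: Mon/Wed
Both conditions hold in: 2008, 2036 — 2.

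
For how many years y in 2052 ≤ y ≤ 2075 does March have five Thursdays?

March has 31 days; it has five Thursdays when Thursday falls among the first (month-length − 28) days — i.e. when March 1 is one of Thursday/Wednesday/Tuesday.
March 1 by year: 2052:Fri 2053:Sat 2054:Sun 2055:Mon 2056:Wed✓ 2057:Thu✓ 2058:Fri 2059:Sat 2060:Mon 2061:Tue✓ 2062:Wed✓ 2063:Thu✓ 2064:Sat 2065:Sun 2066:Mon 2067:Tue✓ 2068:Thu✓ 2069:Fri 2070:Sat 2071:Sun 2072:Tue✓ 2073:Wed✓ 2074:Thu✓ 2075:Fri
Years with five Thursdays: 2056, 2057, 2061, 2062, 2063, 2067, 2068, 2072, 2073, 2074 → 10.

10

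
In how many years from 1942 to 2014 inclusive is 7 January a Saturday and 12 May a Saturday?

Check each year's weekday for 7 January and 12 May:
  1942: Wed/Tue  1943: Thu/Wed  1944: Fri/Fri  1945: Sun/Sat  1946: Mon/Sun  1947: Tue/Mon  1948: Wed/Wed  1949: Fri/Thu  1950: Sat/Fri  1951: Sun/Sat  1952: Mon/Mon  1953: Wed/Tue  1954: Thu/Wed  1955: Fri/Thu  …(45 more)…  2001: Sun/Sat  2002: Mon/Sun  2003: Tue/Mon  2004: Wed/Wed  2005: Fri/Thu  2006: Sat/Fri  2007: Sun/Sat  2008: Mon/Mon  2009: Wed/Tue  2010: Thu/Wed  2011: Fri/Thu  2012: Sat/Sat ✓  2013: Mon/Sun  2014: Tue/Mon
Both conditions hold in: 1956, 1984, 2012 — 3.

3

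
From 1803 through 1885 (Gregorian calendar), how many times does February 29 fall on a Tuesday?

3

Leap years in 1803–1885: 21 of them.
Feb 29 weekday advances by 5 (mod 7) from one leap year to the next four years later (or differs when a century non-leap intervenes).
Leap-day weekdays: 1804:Wed 1808:Mon 1812:Sat 1816:Thu 1820:Tue✓ 1824:Sun 1828:Fri 1832:Wed 1836:Mon 1840:Sat 1844:Thu 1848:Tue✓ 1852:Sun 1856:Fri 1860:Wed 1864:Mon 1868:Sat 1872:Thu 1876:Tue✓ 1880:Sun 1884:Fri
Tuesday: 1820, 1848, 1876 → 3.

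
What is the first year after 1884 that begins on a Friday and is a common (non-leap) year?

1886

Jan 1 advances by 2 weekdays after a leap year and by 1 after a common year.
1884: Jan 1 is Tuesday (leap).
1885: Thursday
1886: Friday
1886 begins on a Friday and is a common year.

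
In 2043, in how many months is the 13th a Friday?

Check the 13th of each month of 2043: Jan 13: Tue, Feb 13: Fri, Mar 13: Fri, Apr 13: Mon, May 13: Wed, Jun 13: Sat, Jul 13: Mon, Aug 13: Thu, Sep 13: Sun, Oct 13: Tue, Nov 13: Fri, Dec 13: Sun.
Friday occurs in February, March, November — 3 months.

3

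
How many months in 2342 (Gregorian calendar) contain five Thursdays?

A month of length L has five Thursdays iff its first Thursday is on day ≤ L−28 (so day 1–3 in a 31-day month, 1–2 in a 30-day month, day 1 in a leap February).
Checking each month of 2342: Jan starts Thu (31d) ✓; Feb starts Sun (28d); Mar starts Sun (31d); Apr starts Wed (30d) ✓; May starts Fri (31d); Jun starts Mon (30d); Jul starts Wed (31d) ✓; Aug starts Sat (31d); Sep starts Tue (30d); Oct starts Thu (31d) ✓; Nov starts Sun (30d); Dec starts Tue (31d) ✓.
Five-Thursday months: January, April, July, October, December → 5.

5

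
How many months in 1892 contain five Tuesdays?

4

A month of length L has five Tuesdays iff its first Tuesday is on day ≤ L−28 (so day 1–3 in a 31-day month, 1–2 in a 30-day month, day 1 in a leap February).
Checking each month of 1892: Jan starts Fri (31d); Feb starts Mon (29d); Mar starts Tue (31d) ✓; Apr starts Fri (30d); May starts Sun (31d) ✓; Jun starts Wed (30d); Jul starts Fri (31d); Aug starts Mon (31d) ✓; Sep starts Thu (30d); Oct starts Sat (31d); Nov starts Tue (30d) ✓; Dec starts Thu (31d).
Five-Tuesday months: March, May, August, November → 4.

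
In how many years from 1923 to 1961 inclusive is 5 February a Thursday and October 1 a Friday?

Check each year's weekday for 5 February and October 1:
  1923: Mon/Mon  1924: Tue/Wed  1925: Thu/Thu  1926: Fri/Fri  1927: Sat/Sat  1928: Sun/Mon  1929: Tue/Tue  1930: Wed/Wed  1931: Thu/Thu  1932: Fri/Sat  1933: Sun/Sun  1934: Mon/Mon  1935: Tue/Tue  1936: Wed/Thu  …(11 more)…  1948: Thu/Fri ✓  1949: Sat/Sat  1950: Sun/Sun  1951: Mon/Mon  1952: Tue/Wed  1953: Thu/Thu  1954: Fri/Fri  1955: Sat/Sat  1956: Sun/Mon  1957: Tue/Tue  1958: Wed/Wed  1959: Thu/Thu  1960: Fri/Sat  1961: Sun/Sun
Both conditions hold in: 1948 — 1.

1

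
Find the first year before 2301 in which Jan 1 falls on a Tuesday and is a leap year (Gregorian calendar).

Jan 1 advances by 2 weekdays after a leap year and by 1 after a common year.
2301: Jan 1 is Tuesday.
2300: Monday
2299: Sunday
2298: Saturday
2297: Friday
2296: Wednesday (leap)
2295: Tuesday
2294: Monday
2293: Sunday
2292: Friday (leap)
2291: Thursday
2290: Wednesday
2289: Tuesday
2288: Sunday (leap)
2287: Saturday
2286: Friday
2285: Thursday
2284: Tuesday (leap)
2284 begins on a Tuesday and is a leap year.

2284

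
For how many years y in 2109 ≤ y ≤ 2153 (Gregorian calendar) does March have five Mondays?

March has 31 days; it has five Mondays when Monday falls among the first (month-length − 28) days — i.e. when March 1 is one of Monday/Sunday/Saturday.
March 1 by year: 2109:Fri 2110:Sat✓ 2111:Sun✓ 2112:Tue 2113:Wed 2114:Thu 2115:Fri 2116:Sun✓ 2117:Mon✓ 2118:Tue 2119:Wed 2120:Fri 2121:Sat✓ 2122:Sun✓ 2123:Mon✓ …(15 more)… 2139:Sun✓ 2140:Tue 2141:Wed 2142:Thu 2143:Fri 2144:Sun✓ 2145:Mon✓ 2146:Tue 2147:Wed 2148:Fri 2149:Sat✓ 2150:Sun✓ 2151:Mon✓ 2152:Wed 2153:Thu
Years with five Mondays: 2110, 2111, 2116, 2117, 2121, 2122, 2123, 2127, 2128, 2132, 2133, 2134, 2138, 2139, 2144, 2145, 2149, 2150, 2151 → 19.

19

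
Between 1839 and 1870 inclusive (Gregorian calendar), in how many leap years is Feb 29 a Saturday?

2

Leap years in 1839–1870: 8 of them.
Feb 29 weekday advances by 5 (mod 7) from one leap year to the next four years later (or differs when a century non-leap intervenes).
Leap-day weekdays: 1840:Sat✓ 1844:Thu 1848:Tue 1852:Sun 1856:Fri 1860:Wed 1864:Mon 1868:Sat✓
Saturday: 1840, 1868 → 2.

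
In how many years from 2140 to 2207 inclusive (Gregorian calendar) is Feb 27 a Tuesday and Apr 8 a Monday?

Check each year's weekday for Feb 27 and Apr 8:
  2140: Sat/Fri  2141: Mon/Sat  2142: Tue/Sun  2143: Wed/Mon  2144: Thu/Wed  2145: Sat/Thu  2146: Sun/Fri  2147: Mon/Sat  2148: Tue/Mon ✓  2149: Thu/Tue  2150: Fri/Wed  2151: Sat/Thu  2152: Sun/Sat  2153: Tue/Sun  …(40 more)…  2194: Thu/Tue  2195: Fri/Wed  2196: Sat/Fri  2197: Mon/Sat  2198: Tue/Sun  2199: Wed/Mon  2200: Thu/Tue  2201: Fri/Wed  2202: Sat/Thu  2203: Sun/Fri  2204: Mon/Sun  2205: Wed/Mon  2206: Thu/Tue  2207: Fri/Wed
Both conditions hold in: 2148, 2176 — 2.

2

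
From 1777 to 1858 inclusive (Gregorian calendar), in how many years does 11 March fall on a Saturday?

11

Track 11 March's weekday year by year (advancing +1, or +2 across a Feb 29):
  1777: Tue  1778: Wed (+1)  1779: Thu (+1)  1780: Sat (+2) ✓  1781: Sun (+1)
  1782: Mon (+1)  1783: Tue (+1)  1784: Thu (+2)  1785: Fri (+1)  1786: Sat (+1) ✓
  1787: Sun (+1)  1788: Tue (+2)  1789: Wed (+1)  1790: Thu (+1)  … (54 more years) …
  1845: Tue (+1)  1846: Wed (+1)  1847: Thu (+1)  1848: Sat (+2) ✓  1849: Sun (+1)
  1850: Mon (+1)  1851: Tue (+1)  1852: Thu (+2)  1853: Fri (+1)  1854: Sat (+1) ✓
  1855: Sun (+1)  1856: Tue (+2)  1857: Wed (+1)  1858: Thu (+1)
Saturday years: 1780, 1786, 1797, 1809, 1815, 1820, 1826, 1837, 1843, 1848, 1854 — 11 in total.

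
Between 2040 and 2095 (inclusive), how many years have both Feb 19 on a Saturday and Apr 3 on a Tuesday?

0

Check each year's weekday for Feb 19 and Apr 3:
  2040: Sun/Tue  2041: Tue/Wed  2042: Wed/Thu  2043: Thu/Fri  2044: Fri/Sun  2045: Sun/Mon  2046: Mon/Tue  2047: Tue/Wed  2048: Wed/Fri  2049: Fri/Sat  2050: Sat/Sun  2051: Sun/Mon  2052: Mon/Wed  2053: Wed/Thu  …(28 more)…  2082: Thu/Fri  2083: Fri/Sat  2084: Sat/Mon  2085: Mon/Tue  2086: Tue/Wed  2087: Wed/Thu  2088: Thu/Sat  2089: Sat/Sun  2090: Sun/Mon  2091: Mon/Tue  2092: Tue/Thu  2093: Thu/Fri  2094: Fri/Sat  2095: Sat/Sun
Both conditions hold in: no year — 0.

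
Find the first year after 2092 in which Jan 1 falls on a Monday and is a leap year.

Jan 1 advances by 2 weekdays after a leap year and by 1 after a common year.
2092: Jan 1 is Tuesday (leap).
2093: Thursday
2094: Friday
2095: Saturday
2096: Sunday (leap)
2097: Tuesday
2098: Wednesday
2099: Thursday
2100: Friday
2101: Saturday
2102: Sunday
2103: Monday
2104: Tuesday (leap)
2105: Thursday
2106: Friday
2107: Saturday
2108: Sunday (leap)
2109: Tuesday
2110: Wednesday
2111: Thursday
2112: Friday (leap)
2113: Sunday
2114: Monday
2115: Tuesday
2116: Wednesday (leap)
2117: Friday
2118: Saturday
2119: Sunday
2120: Monday (leap)
2120 begins on a Monday and is a leap year.

2120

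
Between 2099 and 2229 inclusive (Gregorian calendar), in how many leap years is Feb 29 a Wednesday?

5

Leap years in 2099–2229: 31 of them.
Feb 29 weekday advances by 5 (mod 7) from one leap year to the next four years later (or differs when a century non-leap intervenes).
Leap-day weekdays: 2104:Fri 2108:Wed✓ 2112:Mon 2116:Sat 2120:Thu 2124:Tue 2128:Sun 2132:Fri 2136:Wed✓ 2140:Mon 2144:Sat 2148:Thu 2152:Tue …(5 more)… 2176:Thu 2180:Tue 2184:Sun 2188:Fri 2192:Wed✓ 2196:Mon 2204:Wed✓ 2208:Mon 2212:Sat 2216:Thu 2220:Tue 2224:Sun 2228:Fri
Wednesday: 2108, 2136, 2164, 2192, 2204 → 5.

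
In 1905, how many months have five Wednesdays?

A month of length L has five Wednesdays iff its first Wednesday is on day ≤ L−28 (so day 1–3 in a 31-day month, 1–2 in a 30-day month, day 1 in a leap February).
Checking each month of 1905: Jan starts Sun (31d); Feb starts Wed (28d); Mar starts Wed (31d) ✓; Apr starts Sat (30d); May starts Mon (31d) ✓; Jun starts Thu (30d); Jul starts Sat (31d); Aug starts Tue (31d) ✓; Sep starts Fri (30d); Oct starts Sun (31d); Nov starts Wed (30d) ✓; Dec starts Fri (31d).
Five-Wednesday months: March, May, August, November → 4.

4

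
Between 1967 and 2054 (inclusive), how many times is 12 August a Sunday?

Track 12 August's weekday year by year (advancing +1, or +2 across a Feb 29):
  1967: Sat  1968: Mon (+2)  1969: Tue (+1)  1970: Wed (+1)  1971: Thu (+1)
  1972: Sat (+2)  1973: Sun (+1) ✓  1974: Mon (+1)  1975: Tue (+1)  1976: Thu (+2)
  1977: Fri (+1)  1978: Sat (+1)  1979: Sun (+1) ✓  1980: Tue (+2)  … (60 more years) …
  2041: Mon (+1)  2042: Tue (+1)  2043: Wed (+1)  2044: Fri (+2)  2045: Sat (+1)
  2046: Sun (+1) ✓  2047: Mon (+1)  2048: Wed (+2)  2049: Thu (+1)  2050: Fri (+1)
  2051: Sat (+1)  2052: Mon (+2)  2053: Tue (+1)  2054: Wed (+1)
Sunday years: 1973, 1979, 1984, 1990, 2001, 2007, 2012, 2018, 2029, 2035, 2040, 2046 — 12 in total.

12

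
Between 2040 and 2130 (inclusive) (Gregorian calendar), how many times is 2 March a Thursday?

Track 2 March's weekday year by year (advancing +1, or +2 across a Feb 29):
  2040: Fri  2041: Sat (+1)  2042: Sun (+1)  2043: Mon (+1)  2044: Wed (+2)
  2045: Thu (+1) ✓  2046: Fri (+1)  2047: Sat (+1)  2048: Mon (+2)  2049: Tue (+1)
  2050: Wed (+1)  2051: Thu (+1) ✓  2052: Sat (+2)  2053: Sun (+1)  … (63 more years) …
  2117: Tue (+1)  2118: Wed (+1)  2119: Thu (+1) ✓  2120: Sat (+2)  2121: Sun (+1)
  2122: Mon (+1)  2123: Tue (+1)  2124: Thu (+2) ✓  2125: Fri (+1)  2126: Sat (+1)
  2127: Sun (+1)  2128: Tue (+2)  2129: Wed (+1)  2130: Thu (+1) ✓
Thursday years: 2045, 2051, 2056, 2062, 2073, 2079, 2084, 2090, 2102, 2113, 2119, 2124, 2130 — 13 in total.

13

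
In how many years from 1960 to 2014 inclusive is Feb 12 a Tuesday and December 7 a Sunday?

Check each year's weekday for Feb 12 and December 7:
  1960: Fri/Wed  1961: Sun/Thu  1962: Mon/Fri  1963: Tue/Sat  1964: Wed/Mon  1965: Fri/Tue  1966: Sat/Wed  1967: Sun/Thu  1968: Mon/Sat  1969: Wed/Sun  1970: Thu/Mon  1971: Fri/Tue  1972: Sat/Thu  1973: Mon/Fri  …(27 more)…  2001: Mon/Fri  2002: Tue/Sat  2003: Wed/Sun  2004: Thu/Tue  2005: Sat/Wed  2006: Sun/Thu  2007: Mon/Fri  2008: Tue/Sun ✓  2009: Thu/Mon  2010: Fri/Tue  2011: Sat/Wed  2012: Sun/Fri  2013: Tue/Sat  2014: Wed/Sun
Both conditions hold in: 1980, 2008 — 2.

2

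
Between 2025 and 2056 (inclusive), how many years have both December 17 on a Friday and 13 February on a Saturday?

Check each year's weekday for December 17 and 13 February:
  2025: Wed/Thu  2026: Thu/Fri  2027: Fri/Sat ✓  2028: Sun/Sun  2029: Mon/Tue  2030: Tue/Wed  2031: Wed/Thu  2032: Fri/Fri  2033: Sat/Sun  2034: Sun/Mon  2035: Mon/Tue  2036: Wed/Wed  2037: Thu/Fri  2038: Fri/Sat ✓  …(4 more)…  2043: Thu/Fri  2044: Sat/Sat  2045: Sun/Mon  2046: Mon/Tue  2047: Tue/Wed  2048: Thu/Thu  2049: Fri/Sat ✓  2050: Sat/Sun  2051: Sun/Mon  2052: Tue/Tue  2053: Wed/Thu  2054: Thu/Fri  2055: Fri/Sat ✓  2056: Sun/Sun
Both conditions hold in: 2027, 2038, 2049, 2055 — 4.

4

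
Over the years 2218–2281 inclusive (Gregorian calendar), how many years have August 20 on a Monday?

9

Track August 20's weekday year by year (advancing +1, or +2 across a Feb 29):
  2218: Thu  2219: Fri (+1)  2220: Sun (+2)  2221: Mon (+1) ✓  2222: Tue (+1)
  2223: Wed (+1)  2224: Fri (+2)  2225: Sat (+1)  2226: Sun (+1)  2227: Mon (+1) ✓
  2228: Wed (+2)  2229: Thu (+1)  2230: Fri (+1)  2231: Sat (+1)  … (36 more years) …
  2268: Thu (+2)  2269: Fri (+1)  2270: Sat (+1)  2271: Sun (+1)  2272: Tue (+2)
  2273: Wed (+1)  2274: Thu (+1)  2275: Fri (+1)  2276: Sun (+2)  2277: Mon (+1) ✓
  2278: Tue (+1)  2279: Wed (+1)  2280: Fri (+2)  2281: Sat (+1)
Monday years: 2221, 2227, 2232, 2238, 2249, 2255, 2260, 2266, 2277 — 9 in total.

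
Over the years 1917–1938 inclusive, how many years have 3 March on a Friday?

2

Track 3 March's weekday year by year (advancing +1, or +2 across a Feb 29):
  1917: Sat  1918: Sun (+1)  1919: Mon (+1)  1920: Wed (+2)  1921: Thu (+1)
  1922: Fri (+1) ✓  1923: Sat (+1)  1924: Mon (+2)  1925: Tue (+1)  1926: Wed (+1)
  1927: Thu (+1)  1928: Sat (+2)  1929: Sun (+1)  1930: Mon (+1)  1931: Tue (+1)
  1932: Thu (+2)  1933: Fri (+1) ✓  1934: Sat (+1)  1935: Sun (+1)  1936: Tue (+2)
  1937: Wed (+1)  1938: Thu (+1)
Friday years: 1922, 1933 — 2 in total.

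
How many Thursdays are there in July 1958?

July 1958 has 31 days and begins on Tuesday.
The first Thursday is July 3.
Thursdays fall on 3, 10, 17, 24, 31 — that's 5.

5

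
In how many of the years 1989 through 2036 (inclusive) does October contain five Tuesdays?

22

October has 31 days; it has five Tuesdays when Tuesday falls among the first (month-length − 28) days — i.e. when October 1 is one of Tuesday/Monday/Sunday.
October 1 by year: 1989:Sun✓ 1990:Mon✓ 1991:Tue✓ 1992:Thu 1993:Fri 1994:Sat 1995:Sun✓ 1996:Tue✓ 1997:Wed 1998:Thu 1999:Fri 2000:Sun✓ 2001:Mon✓ 2002:Tue✓ 2003:Wed …(18 more)… 2022:Sat 2023:Sun✓ 2024:Tue✓ 2025:Wed 2026:Thu 2027:Fri 2028:Sun✓ 2029:Mon✓ 2030:Tue✓ 2031:Wed 2032:Fri 2033:Sat 2034:Sun✓ 2035:Mon✓ 2036:Wed
Years with five Tuesdays: 1989, 1990, 1991, 1995, 1996, 2000, 2001, 2002, 2006, 2007, 2012, 2013, 2017, 2018, 2019, 2023, 2024, 2028, 2029, 2030, 2034, 2035 → 22.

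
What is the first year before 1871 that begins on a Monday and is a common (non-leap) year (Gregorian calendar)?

Jan 1 advances by 2 weekdays after a leap year and by 1 after a common year.
1871: Jan 1 is Sunday.
1870: Saturday
1869: Friday
1868: Wednesday (leap)
1867: Tuesday
1866: Monday
1866 begins on a Monday and is a common year.

1866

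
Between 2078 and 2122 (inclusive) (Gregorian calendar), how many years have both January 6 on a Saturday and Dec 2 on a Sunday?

Check each year's weekday for January 6 and Dec 2:
  2078: Thu/Fri  2079: Fri/Sat  2080: Sat/Mon  2081: Mon/Tue  2082: Tue/Wed  2083: Wed/Thu  2084: Thu/Sat  2085: Sat/Sun ✓  2086: Sun/Mon  2087: Mon/Tue  2088: Tue/Thu  2089: Thu/Fri  2090: Fri/Sat  2091: Sat/Sun ✓  …(17 more)…  2109: Sun/Mon  2110: Mon/Tue  2111: Tue/Wed  2112: Wed/Fri  2113: Fri/Sat  2114: Sat/Sun ✓  2115: Sun/Mon  2116: Mon/Wed  2117: Wed/Thu  2118: Thu/Fri  2119: Fri/Sat  2120: Sat/Mon  2121: Mon/Tue  2122: Tue/Wed
Both conditions hold in: 2085, 2091, 2103, 2114 — 4.

4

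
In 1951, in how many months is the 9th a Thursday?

1

Check the 9th of each month of 1951: Jan 9: Tue, Feb 9: Fri, Mar 9: Fri, Apr 9: Mon, May 9: Wed, Jun 9: Sat, Jul 9: Mon, Aug 9: Thu, Sep 9: Sun, Oct 9: Tue, Nov 9: Fri, Dec 9: Sun.
Thursday occurs in August — 1 month.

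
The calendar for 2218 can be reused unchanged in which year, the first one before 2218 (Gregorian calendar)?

Two years share a calendar iff Jan 1 falls on the same weekday and both are leap or both are common. 2218: Jan 1 is Thursday, common year.
2217: Jan 1 Wednesday, common
2216: Jan 1 Monday, leap
2215: Jan 1 Sunday, common
2214: Jan 1 Saturday, common
2213: Jan 1 Friday, common
2212: Jan 1 Wednesday, leap
2211: Jan 1 Tuesday, common
2210: Jan 1 Monday, common
2209: Jan 1 Sunday, common
2208: Jan 1 Friday, leap
2207: Jan 1 Thursday, common
2207 matches on both conditions.

2207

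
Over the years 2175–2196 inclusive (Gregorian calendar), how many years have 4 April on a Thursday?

3

Track 4 April's weekday year by year (advancing +1, or +2 across a Feb 29):
  2175: Tue  2176: Thu (+2) ✓  2177: Fri (+1)  2178: Sat (+1)  2179: Sun (+1)
  2180: Tue (+2)  2181: Wed (+1)  2182: Thu (+1) ✓  2183: Fri (+1)  2184: Sun (+2)
  2185: Mon (+1)  2186: Tue (+1)  2187: Wed (+1)  2188: Fri (+2)  2189: Sat (+1)
  2190: Sun (+1)  2191: Mon (+1)  2192: Wed (+2)  2193: Thu (+1) ✓  2194: Fri (+1)
  2195: Sat (+1)  2196: Mon (+2)
Thursday years: 2176, 2182, 2193 — 3 in total.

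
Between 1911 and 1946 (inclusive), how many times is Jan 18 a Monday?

5

Track Jan 18's weekday year by year (advancing +1, or +2 across a Feb 29):
  1911: Wed  1912: Thu (+1)  1913: Sat (+2)  1914: Sun (+1)  1915: Mon (+1) ✓
  1916: Tue (+1)  1917: Thu (+2)  1918: Fri (+1)  1919: Sat (+1)  1920: Sun (+1)
  1921: Tue (+2)  1922: Wed (+1)  1923: Thu (+1)  1924: Fri (+1)  … (8 more years) …
  1933: Wed (+2)  1934: Thu (+1)  1935: Fri (+1)  1936: Sat (+1)  1937: Mon (+2) ✓
  1938: Tue (+1)  1939: Wed (+1)  1940: Thu (+1)  1941: Sat (+2)  1942: Sun (+1)
  1943: Mon (+1) ✓  1944: Tue (+1)  1945: Thu (+2)  1946: Fri (+1)
Monday years: 1915, 1926, 1932, 1937, 1943 — 5 in total.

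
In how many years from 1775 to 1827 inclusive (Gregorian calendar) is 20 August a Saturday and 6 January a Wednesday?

Check each year's weekday for 20 August and 6 January:
  1775: Sun/Fri  1776: Tue/Sat  1777: Wed/Mon  1778: Thu/Tue  1779: Fri/Wed  1780: Sun/Thu  1781: Mon/Sat  1782: Tue/Sun  1783: Wed/Mon  1784: Fri/Tue  1785: Sat/Thu  1786: Sun/Fri  1787: Mon/Sat  1788: Wed/Sun  …(25 more)…  1814: Sat/Thu  1815: Sun/Fri  1816: Tue/Sat  1817: Wed/Mon  1818: Thu/Tue  1819: Fri/Wed  1820: Sun/Thu  1821: Mon/Sat  1822: Tue/Sun  1823: Wed/Mon  1824: Fri/Tue  1825: Sat/Thu  1826: Sun/Fri  1827: Mon/Sat
Both conditions hold in: 1796, 1808 — 2.

2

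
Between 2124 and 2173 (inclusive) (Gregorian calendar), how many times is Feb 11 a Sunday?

Track Feb 11's weekday year by year (advancing +1, or +2 across a Feb 29):
  2124: Fri  2125: Sun (+2) ✓  2126: Mon (+1)  2127: Tue (+1)  2128: Wed (+1)
  2129: Fri (+2)  2130: Sat (+1)  2131: Sun (+1) ✓  2132: Mon (+1)  2133: Wed (+2)
  2134: Thu (+1)  2135: Fri (+1)  2136: Sat (+1)  2137: Mon (+2)  … (22 more years) …
  2160: Mon (+1)  2161: Wed (+2)  2162: Thu (+1)  2163: Fri (+1)  2164: Sat (+1)
  2165: Mon (+2)  2166: Tue (+1)  2167: Wed (+1)  2168: Thu (+1)  2169: Sat (+2)
  2170: Sun (+1) ✓  2171: Mon (+1)  2172: Tue (+1)  2173: Thu (+2)
Sunday years: 2125, 2131, 2142, 2148, 2153, 2159, 2170 — 7 in total.

7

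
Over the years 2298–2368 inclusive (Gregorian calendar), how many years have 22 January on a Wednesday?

Track 22 January's weekday year by year (advancing +1, or +2 across a Feb 29):
  2298: Sat  2299: Sun (+1)  2300: Mon (+1)  2301: Tue (+1)  2302: Wed (+1) ✓
  2303: Thu (+1)  2304: Fri (+1)  2305: Sun (+2)  2306: Mon (+1)  2307: Tue (+1)
  2308: Wed (+1) ✓  2309: Fri (+2)  2310: Sat (+1)  2311: Sun (+1)  … (43 more years) …
  2355: Sat (+1)  2356: Sun (+1)  2357: Tue (+2)  2358: Wed (+1) ✓  2359: Thu (+1)
  2360: Fri (+1)  2361: Sun (+2)  2362: Mon (+1)  2363: Tue (+1)  2364: Wed (+1) ✓
  2365: Fri (+2)  2366: Sat (+1)  2367: Sun (+1)  2368: Mon (+1)
Wednesday years: 2302, 2308, 2313, 2319, 2330, 2336, 2341, 2347, 2358, 2364 — 10 in total.

10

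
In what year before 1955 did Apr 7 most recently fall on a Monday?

1952

From one year to the next, a fixed date's weekday advances by 1, or by 2 when a Feb 29 lies between the two dates.
1955: April 7 is Thursday.
1954: Wednesday (−1)
1953: Tuesday (−1)
1952: Monday (−1)
Apr 7 falls on a Monday in 1952.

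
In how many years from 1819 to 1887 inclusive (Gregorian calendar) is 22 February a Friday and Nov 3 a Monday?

Check each year's weekday for 22 February and Nov 3:
  1819: Mon/Wed  1820: Tue/Fri  1821: Thu/Sat  1822: Fri/Sun  1823: Sat/Mon  1824: Sun/Wed  1825: Tue/Thu  1826: Wed/Fri  1827: Thu/Sat  1828: Fri/Mon ✓  1829: Sun/Tue  1830: Mon/Wed  1831: Tue/Thu  1832: Wed/Sat  …(41 more)…  1874: Sun/Tue  1875: Mon/Wed  1876: Tue/Fri  1877: Thu/Sat  1878: Fri/Sun  1879: Sat/Mon  1880: Sun/Wed  1881: Tue/Thu  1882: Wed/Fri  1883: Thu/Sat  1884: Fri/Mon ✓  1885: Sun/Tue  1886: Mon/Wed  1887: Tue/Thu
Both conditions hold in: 1828, 1856, 1884 — 3.

3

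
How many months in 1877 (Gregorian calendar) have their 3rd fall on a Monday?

Check the 3rd of each month of 1877: Jan 3: Wed, Feb 3: Sat, Mar 3: Sat, Apr 3: Tue, May 3: Thu, Jun 3: Sun, Jul 3: Tue, Aug 3: Fri, Sep 3: Mon, Oct 3: Wed, Nov 3: Sat, Dec 3: Mon.
Monday occurs in September, December — 2 months.

2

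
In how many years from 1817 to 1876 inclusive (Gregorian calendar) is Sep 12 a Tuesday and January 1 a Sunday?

Check each year's weekday for Sep 12 and January 1:
  1817: Fri/Wed  1818: Sat/Thu  1819: Sun/Fri  1820: Tue/Sat  1821: Wed/Mon  1822: Thu/Tue  1823: Fri/Wed  1824: Sun/Thu  1825: Mon/Sat  1826: Tue/Sun ✓  1827: Wed/Mon  1828: Fri/Tue  1829: Sat/Thu  1830: Sun/Fri  …(32 more)…  1863: Sat/Thu  1864: Mon/Fri  1865: Tue/Sun ✓  1866: Wed/Mon  1867: Thu/Tue  1868: Sat/Wed  1869: Sun/Fri  1870: Mon/Sat  1871: Tue/Sun ✓  1872: Thu/Mon  1873: Fri/Wed  1874: Sat/Thu  1875: Sun/Fri  1876: Tue/Sat
Both conditions hold in: 1826, 1837, 1843, 1854, 1865, 1871 — 6.

6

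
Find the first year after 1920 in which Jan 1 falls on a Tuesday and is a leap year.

1924

Jan 1 advances by 2 weekdays after a leap year and by 1 after a common year.
1920: Jan 1 is Thursday (leap).
1921: Saturday
1922: Sunday
1923: Monday
1924: Tuesday (leap)
1924 begins on a Tuesday and is a leap year.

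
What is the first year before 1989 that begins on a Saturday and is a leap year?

Jan 1 advances by 2 weekdays after a leap year and by 1 after a common year.
1989: Jan 1 is Sunday.
1988: Friday (leap)
1987: Thursday
1986: Wednesday
1985: Tuesday
1984: Sunday (leap)
1983: Saturday
1982: Friday
1981: Thursday
1980: Tuesday (leap)
1979: Monday
1978: Sunday
1977: Saturday
1976: Thursday (leap)
1975: Wednesday
1974: Tuesday
1973: Monday
1972: Saturday (leap)
1972 begins on a Saturday and is a leap year.

1972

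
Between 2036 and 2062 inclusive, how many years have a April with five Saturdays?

8

April has 30 days; it has five Saturdays when Saturday falls among the first (month-length − 28) days — i.e. when April 1 is one of Saturday/Friday.
April 1 by year: 2036:Tue 2037:Wed 2038:Thu 2039:Fri✓ 2040:Sun 2041:Mon 2042:Tue 2043:Wed 2044:Fri✓ 2045:Sat✓ 2046:Sun 2047:Mon 2048:Wed 2049:Thu 2050:Fri✓ 2051:Sat✓ 2052:Mon 2053:Tue 2054:Wed 2055:Thu 2056:Sat✓ 2057:Sun 2058:Mon 2059:Tue 2060:Thu 2061:Fri✓ 2062:Sat✓
Years with five Saturdays: 2039, 2044, 2045, 2050, 2051, 2056, 2061, 2062 → 8.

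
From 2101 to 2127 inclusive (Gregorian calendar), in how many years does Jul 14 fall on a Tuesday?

Track Jul 14's weekday year by year (advancing +1, or +2 across a Feb 29):
  2101: Thu  2102: Fri (+1)  2103: Sat (+1)  2104: Mon (+2)  2105: Tue (+1) ✓
  2106: Wed (+1)  2107: Thu (+1)  2108: Sat (+2)  2109: Sun (+1)  2110: Mon (+1)
  2111: Tue (+1) ✓  2112: Thu (+2)  2113: Fri (+1)  2114: Sat (+1)  2115: Sun (+1)
  2116: Tue (+2) ✓  2117: Wed (+1)  2118: Thu (+1)  2119: Fri (+1)  2120: Sun (+2)
  2121: Mon (+1)  2122: Tue (+1) ✓  2123: Wed (+1)  2124: Fri (+2)  2125: Sat (+1)
  2126: Sun (+1)  2127: Mon (+1)
Tuesday years: 2105, 2111, 2116, 2122 — 4 in total.

4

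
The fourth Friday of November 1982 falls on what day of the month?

26

November 1, 1982 is a Monday, so the first Friday is the 5th.
The fourth Friday is 5 + 21 = 26.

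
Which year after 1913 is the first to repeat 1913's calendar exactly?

Two years share a calendar iff Jan 1 falls on the same weekday and both are leap or both are common. 1913: Jan 1 is Wednesday, common year.
1914: Jan 1 Thursday, common
1915: Jan 1 Friday, common
1916: Jan 1 Saturday, leap
1917: Jan 1 Monday, common
1918: Jan 1 Tuesday, common
1919: Jan 1 Wednesday, common
1919 matches on both conditions.

1919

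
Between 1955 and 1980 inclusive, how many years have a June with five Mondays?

June has 30 days; it has five Mondays when Monday falls among the first (month-length − 28) days — i.e. when June 1 is one of Monday/Sunday.
June 1 by year: 1955:Wed 1956:Fri 1957:Sat 1958:Sun✓ 1959:Mon✓ 1960:Wed 1961:Thu 1962:Fri 1963:Sat 1964:Mon✓ 1965:Tue 1966:Wed 1967:Thu 1968:Sat 1969:Sun✓ 1970:Mon✓ 1971:Tue 1972:Thu 1973:Fri 1974:Sat 1975:Sun✓ 1976:Tue 1977:Wed 1978:Thu 1979:Fri 1980:Sun✓
Years with five Mondays: 1958, 1959, 1964, 1969, 1970, 1975, 1980 → 7.

7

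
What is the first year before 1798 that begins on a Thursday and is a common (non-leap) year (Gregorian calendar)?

1795

Jan 1 advances by 2 weekdays after a leap year and by 1 after a common year.
1798: Jan 1 is Monday.
1797: Sunday
1796: Friday (leap)
1795: Thursday
1795 begins on a Thursday and is a common year.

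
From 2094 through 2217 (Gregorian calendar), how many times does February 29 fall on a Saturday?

Leap years in 2094–2217: 29 of them.
Feb 29 weekday advances by 5 (mod 7) from one leap year to the next four years later (or differs when a century non-leap intervenes).
Leap-day weekdays: 2096:Wed 2104:Fri 2108:Wed 2112:Mon 2116:Sat✓ 2120:Thu 2124:Tue 2128:Sun 2132:Fri 2136:Wed 2140:Mon 2144:Sat✓ 2148:Thu …(3 more)… 2164:Wed 2168:Mon 2172:Sat✓ 2176:Thu 2180:Tue 2184:Sun 2188:Fri 2192:Wed 2196:Mon 2204:Wed 2208:Mon 2212:Sat✓ 2216:Thu
Saturday: 2116, 2144, 2172, 2212 → 4.

4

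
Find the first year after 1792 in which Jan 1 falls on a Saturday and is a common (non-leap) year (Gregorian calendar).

1803

Jan 1 advances by 2 weekdays after a leap year and by 1 after a common year.
1792: Jan 1 is Sunday (leap).
1793: Tuesday
1794: Wednesday
1795: Thursday
1796: Friday (leap)
1797: Sunday
1798: Monday
1799: Tuesday
1800: Wednesday
1801: Thursday
1802: Friday
1803: Saturday
1803 begins on a Saturday and is a common year.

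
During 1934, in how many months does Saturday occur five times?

A month of length L has five Saturdays iff its first Saturday is on day ≤ L−28 (so day 1–3 in a 31-day month, 1–2 in a 30-day month, day 1 in a leap February).
Checking each month of 1934: Jan starts Mon (31d); Feb starts Thu (28d); Mar starts Thu (31d) ✓; Apr starts Sun (30d); May starts Tue (31d); Jun starts Fri (30d) ✓; Jul starts Sun (31d); Aug starts Wed (31d); Sep starts Sat (30d) ✓; Oct starts Mon (31d); Nov starts Thu (30d); Dec starts Sat (31d) ✓.
Five-Saturday months: March, June, September, December → 4.

4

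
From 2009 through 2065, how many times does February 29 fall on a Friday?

2

Leap years in 2009–2065: 14 of them.
Feb 29 weekday advances by 5 (mod 7) from one leap year to the next four years later (or differs when a century non-leap intervenes).
Leap-day weekdays: 2012:Wed 2016:Mon 2020:Sat 2024:Thu 2028:Tue 2032:Sun 2036:Fri✓ 2040:Wed 2044:Mon 2048:Sat 2052:Thu 2056:Tue 2060:Sun 2064:Fri✓
Friday: 2036, 2064 → 2.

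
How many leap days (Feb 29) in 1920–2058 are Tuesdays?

Leap years in 1920–2058: 35 of them.
Feb 29 weekday advances by 5 (mod 7) from one leap year to the next four years later (or differs when a century non-leap intervenes).
Leap-day weekdays: 1920:Sun 1924:Fri 1928:Wed 1932:Mon 1936:Sat 1940:Thu 1944:Tue✓ 1948:Sun 1952:Fri 1956:Wed 1960:Mon 1964:Sat 1968:Thu …(9 more)… 2008:Fri 2012:Wed 2016:Mon 2020:Sat 2024:Thu 2028:Tue✓ 2032:Sun 2036:Fri 2040:Wed 2044:Mon 2048:Sat 2052:Thu 2056:Tue✓
Tuesday: 1944, 1972, 2000, 2028, 2056 → 5.

5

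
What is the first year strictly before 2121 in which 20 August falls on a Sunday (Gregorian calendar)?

From one year to the next, a fixed date's weekday advances by 1, or by 2 when a Feb 29 lies between the two dates.
2121: August 20 is Wednesday.
2120: Tuesday (−1)
2119: Sunday (−2)
20 August falls on a Sunday in 2119.

2119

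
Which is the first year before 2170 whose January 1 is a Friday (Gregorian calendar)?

2168

Jan 1 advances by 2 weekdays after a leap year and by 1 after a common year.
2170: Jan 1 is Monday.
2169: Sunday
2168: Friday (leap)
2168 begins on a Friday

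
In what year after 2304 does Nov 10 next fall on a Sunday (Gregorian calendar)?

2307

From one year to the next, a fixed date's weekday advances by 1, or by 2 when a Feb 29 lies between the two dates.
2304: November 10 is Thursday.
2305: Friday (+1)
2306: Saturday (+1)
2307: Sunday (+1)
Nov 10 falls on a Sunday in 2307.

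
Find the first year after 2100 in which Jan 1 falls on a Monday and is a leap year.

Jan 1 advances by 2 weekdays after a leap year and by 1 after a common year.
2100: Jan 1 is Friday.
2101: Saturday
2102: Sunday
2103: Monday
2104: Tuesday (leap)
2105: Thursday
2106: Friday
2107: Saturday
2108: Sunday (leap)
2109: Tuesday
2110: Wednesday
2111: Thursday
2112: Friday (leap)
2113: Sunday
2114: Monday
2115: Tuesday
2116: Wednesday (leap)
2117: Friday
2118: Saturday
2119: Sunday
2120: Monday (leap)
2120 begins on a Monday and is a leap year.

2120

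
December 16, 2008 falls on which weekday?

January 1, 2008 is a Tuesday.
December 16 is day 351 of the year, i.e. 350 days after Jan 1.
350 mod 7 = 0, so advance 0 weekdays from Tuesday: Tuesday.

Tuesday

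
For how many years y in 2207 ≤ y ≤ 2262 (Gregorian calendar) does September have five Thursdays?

16

September has 30 days; it has five Thursdays when Thursday falls among the first (month-length − 28) days — i.e. when September 1 is one of Thursday/Wednesday.
September 1 by year: 2207:Tue 2208:Thu✓ 2209:Fri 2210:Sat 2211:Sun 2212:Tue 2213:Wed✓ 2214:Thu✓ 2215:Fri 2216:Sun 2217:Mon 2218:Tue 2219:Wed✓ 2220:Fri 2221:Sat …(26 more)… 2248:Fri 2249:Sat 2250:Sun 2251:Mon 2252:Wed✓ 2253:Thu✓ 2254:Fri 2255:Sat 2256:Mon 2257:Tue 2258:Wed✓ 2259:Thu✓ 2260:Sat 2261:Sun 2262:Mon
Years with five Thursdays: 2208, 2213, 2214, 2219, 2224, 2225, 2230, 2231, 2236, 2241, 2242, 2247, 2252, 2253, 2258, 2259 → 16.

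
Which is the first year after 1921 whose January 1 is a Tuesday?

1924

Jan 1 advances by 2 weekdays after a leap year and by 1 after a common year.
1921: Jan 1 is Saturday.
1922: Sunday
1923: Monday
1924: Tuesday (leap)
1924 begins on a Tuesday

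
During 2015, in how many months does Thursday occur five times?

5

A month of length L has five Thursdays iff its first Thursday is on day ≤ L−28 (so day 1–3 in a 31-day month, 1–2 in a 30-day month, day 1 in a leap February).
Checking each month of 2015: Jan starts Thu (31d) ✓; Feb starts Sun (28d); Mar starts Sun (31d); Apr starts Wed (30d) ✓; May starts Fri (31d); Jun starts Mon (30d); Jul starts Wed (31d) ✓; Aug starts Sat (31d); Sep starts Tue (30d); Oct starts Thu (31d) ✓; Nov starts Sun (30d); Dec starts Tue (31d) ✓.
Five-Thursday months: January, April, July, October, December → 5.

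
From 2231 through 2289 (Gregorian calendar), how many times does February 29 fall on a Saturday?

2

Leap years in 2231–2289: 15 of them.
Feb 29 weekday advances by 5 (mod 7) from one leap year to the next four years later (or differs when a century non-leap intervenes).
Leap-day weekdays: 2232:Wed 2236:Mon 2240:Sat✓ 2244:Thu 2248:Tue 2252:Sun 2256:Fri 2260:Wed 2264:Mon 2268:Sat✓ 2272:Thu 2276:Tue 2280:Sun 2284:Fri 2288:Wed
Saturday: 2240, 2268 → 2.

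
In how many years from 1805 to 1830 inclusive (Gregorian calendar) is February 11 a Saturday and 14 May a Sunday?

3

Check each year's weekday for February 11 and 14 May:
  1805: Mon/Tue  1806: Tue/Wed  1807: Wed/Thu  1808: Thu/Sat  1809: Sat/Sun ✓  1810: Sun/Mon  1811: Mon/Tue  1812: Tue/Thu  1813: Thu/Fri  1814: Fri/Sat  1815: Sat/Sun ✓  1816: Sun/Tue  1817: Tue/Wed  1818: Wed/Thu  1819: Thu/Fri  1820: Fri/Sun  1821: Sun/Mon  1822: Mon/Tue  1823: Tue/Wed  1824: Wed/Fri  1825: Fri/Sat  1826: Sat/Sun ✓  1827: Sun/Mon  1828: Mon/Wed  1829: Wed/Thu  1830: Thu/Fri
Both conditions hold in: 1809, 1815, 1826 — 3.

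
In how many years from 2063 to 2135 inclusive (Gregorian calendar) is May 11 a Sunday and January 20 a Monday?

7

Check each year's weekday for May 11 and January 20:
  2063: Fri/Sat  2064: Sun/Sun  2065: Mon/Tue  2066: Tue/Wed  2067: Wed/Thu  2068: Fri/Fri  2069: Sat/Sun  2070: Sun/Mon ✓  2071: Mon/Tue  2072: Wed/Wed  2073: Thu/Fri  2074: Fri/Sat  2075: Sat/Sun  2076: Mon/Mon  …(45 more)…  2122: Mon/Tue  2123: Tue/Wed  2124: Thu/Thu  2125: Fri/Sat  2126: Sat/Sun  2127: Sun/Mon ✓  2128: Tue/Tue  2129: Wed/Thu  2130: Thu/Fri  2131: Fri/Sat  2132: Sun/Sun  2133: Mon/Tue  2134: Tue/Wed  2135: Wed/Thu
Both conditions hold in: 2070, 2081, 2087, 2098, 2110, 2121, 2127 — 7.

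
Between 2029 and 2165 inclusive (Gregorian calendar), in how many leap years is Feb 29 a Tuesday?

Leap years in 2029–2165: 33 of them.
Feb 29 weekday advances by 5 (mod 7) from one leap year to the next four years later (or differs when a century non-leap intervenes).
Leap-day weekdays: 2032:Sun 2036:Fri 2040:Wed 2044:Mon 2048:Sat 2052:Thu 2056:Tue✓ 2060:Sun 2064:Fri 2068:Wed 2072:Mon 2076:Sat 2080:Thu …(7 more)… 2116:Sat 2120:Thu 2124:Tue✓ 2128:Sun 2132:Fri 2136:Wed 2140:Mon 2144:Sat 2148:Thu 2152:Tue✓ 2156:Sun 2160:Fri 2164:Wed
Tuesday: 2056, 2084, 2124, 2152 → 4.

4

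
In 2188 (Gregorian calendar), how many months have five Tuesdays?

5

A month of length L has five Tuesdays iff its first Tuesday is on day ≤ L−28 (so day 1–3 in a 31-day month, 1–2 in a 30-day month, day 1 in a leap February).
Checking each month of 2188: Jan starts Tue (31d) ✓; Feb starts Fri (29d); Mar starts Sat (31d); Apr starts Tue (30d) ✓; May starts Thu (31d); Jun starts Sun (30d); Jul starts Tue (31d) ✓; Aug starts Fri (31d); Sep starts Mon (30d) ✓; Oct starts Wed (31d); Nov starts Sat (30d); Dec starts Mon (31d) ✓.
Five-Tuesday months: January, April, July, September, December → 5.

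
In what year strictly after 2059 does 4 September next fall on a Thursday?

2064

From one year to the next, a fixed date's weekday advances by 1, or by 2 when a Feb 29 lies between the two dates.
2059: September 4 is Thursday.
2060: Saturday (+2)
2061: Sunday (+1)
2062: Monday (+1)
2063: Tuesday (+1)
2064: Thursday (+2)
4 September falls on a Thursday in 2064.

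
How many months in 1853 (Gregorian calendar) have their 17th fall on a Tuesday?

1

Check the 17th of each month of 1853: Jan 17: Mon, Feb 17: Thu, Mar 17: Thu, Apr 17: Sun, May 17: Tue, Jun 17: Fri, Jul 17: Sun, Aug 17: Wed, Sep 17: Sat, Oct 17: Mon, Nov 17: Thu, Dec 17: Sat.
Tuesday occurs in May — 1 month.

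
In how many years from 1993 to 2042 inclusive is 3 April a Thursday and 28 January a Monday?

2

Check each year's weekday for 3 April and 28 January:
  1993: Sat/Thu  1994: Sun/Fri  1995: Mon/Sat  1996: Wed/Sun  1997: Thu/Tue  1998: Fri/Wed  1999: Sat/Thu  2000: Mon/Fri  2001: Tue/Sun  2002: Wed/Mon  2003: Thu/Tue  2004: Sat/Wed  2005: Sun/Fri  2006: Mon/Sat  …(22 more)…  2029: Tue/Sun  2030: Wed/Mon  2031: Thu/Tue  2032: Sat/Wed  2033: Sun/Fri  2034: Mon/Sat  2035: Tue/Sun  2036: Thu/Mon ✓  2037: Fri/Wed  2038: Sat/Thu  2039: Sun/Fri  2040: Tue/Sat  2041: Wed/Mon  2042: Thu/Tue
Both conditions hold in: 2008, 2036 — 2.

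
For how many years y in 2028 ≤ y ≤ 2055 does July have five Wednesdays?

12

July has 31 days; it has five Wednesdays when Wednesday falls among the first (month-length − 28) days — i.e. when July 1 is one of Wednesday/Tuesday/Monday.
July 1 by year: 2028:Sat 2029:Sun 2030:Mon✓ 2031:Tue✓ 2032:Thu 2033:Fri 2034:Sat 2035:Sun 2036:Tue✓ 2037:Wed✓ 2038:Thu 2039:Fri 2040:Sun 2041:Mon✓ 2042:Tue✓ 2043:Wed✓ 2044:Fri 2045:Sat 2046:Sun 2047:Mon✓ 2048:Wed✓ 2049:Thu 2050:Fri 2051:Sat 2052:Mon✓ 2053:Tue✓ 2054:Wed✓ 2055:Thu
Years with five Wednesdays: 2030, 2031, 2036, 2037, 2041, 2042, 2043, 2047, 2048, 2052, 2053, 2054 → 12.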